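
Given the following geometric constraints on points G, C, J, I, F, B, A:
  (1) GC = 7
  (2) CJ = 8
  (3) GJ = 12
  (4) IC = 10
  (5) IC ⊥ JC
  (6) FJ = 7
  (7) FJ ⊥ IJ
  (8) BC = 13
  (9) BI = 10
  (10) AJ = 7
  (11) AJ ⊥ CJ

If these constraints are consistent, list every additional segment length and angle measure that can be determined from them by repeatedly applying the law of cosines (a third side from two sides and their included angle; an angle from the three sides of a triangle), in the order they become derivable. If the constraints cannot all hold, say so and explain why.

The constraints are consistent. Derivable facts, in order:
After 1 step:
- CA = √113
- JI = 2·√41
- ∠BCI = 49.46°
- ∠BIC = 81.08°
- ∠CBI = 49.46°
- ∠CGJ = 39.84°
- ∠CJG = 34.09°
- ∠GCJ = 106.07°
After 2 steps:
- IF ≈ 14.59
- ∠ACJ = 41.19°
- ∠CAJ = 48.81°
- ∠CIJ = 38.66°
- ∠CJI = 51.34°
After 3 steps:
- ∠FIJ = 28.66°
- ∠IFJ = 61.34°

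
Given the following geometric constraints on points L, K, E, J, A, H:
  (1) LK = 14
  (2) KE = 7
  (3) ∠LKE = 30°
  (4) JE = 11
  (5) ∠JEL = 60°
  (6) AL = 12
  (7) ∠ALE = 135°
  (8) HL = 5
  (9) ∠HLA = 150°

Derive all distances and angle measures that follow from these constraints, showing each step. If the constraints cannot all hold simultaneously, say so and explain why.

The constraints are consistent.

Step 1: From LK = 14, KE = 7, and ∠LKE = 30°, by the law of cosines:
  LE² = LK² + KE² - 2·LK·KE·cos(30°) = 196 + 49 - 169.7 = 75.26
  LE ≈ 8.68

Step 2: From AL = 12, LH = 5, and ∠ALH = 150°, by the law of cosines:
  AH² = AL² + LH² - 2·AL·LH·cos(150°) = 144 + 25 + 103.9 = 272.9
  AH ≈ 16.52

Step 3: From LE = 8.68, EJ = 11, and ∠LEJ = 60°, by the law of cosines:
  LJ² = LE² + EJ² - 2·LE·EJ·cos(60°) = 75.26 + 121 - 95.43 = 100.8
  LJ ≈ 10.04

Step 4: From EL = 8.68, LA = 12, and ∠ELA = 135°, by the law of cosines:
  EA² = EL² + LA² - 2·EL·LA·cos(135°) = 75.26 + 144 + 147.2 = 366.5
  EA ≈ 19.14

Step 5: From LE = 8.68, LK = 14, EK = 7, by the inverse law of cosines:
  cos(∠ELK) = (LE² + LK² - EK²) / (2·LE·LK)
  ∠ELK = 23.79°

Step 6: From EK = 7, EL = 8.68, KL = 14, by the inverse law of cosines:
  cos(∠KEL) = (EK² + EL² - KL²) / (2·EK·EL)
  ∠KEL = 126.21°

Step 7: From AH = 16.52, AL = 12, HL = 5, by the inverse law of cosines:
  cos(∠HAL) = (AH² + AL² - HL²) / (2·AH·AL)
  ∠HAL = 8.7°

Step 8: From HA = 16.52, HL = 5, AL = 12, by the inverse law of cosines:
  cos(∠AHL) = (HA² + HL² - AL²) / (2·HA·HL)
  ∠AHL = 21.3°

Step 9: From LE = 8.68, LJ = 10.04, EJ = 11, by the inverse law of cosines:
  cos(∠ELJ) = (LE² + LJ² - EJ²) / (2·LE·LJ)
  ∠ELJ = 71.57°

Step 10: From EA = 19.14, EL = 8.68, AL = 12, by the inverse law of cosines:
  cos(∠AEL) = (EA² + EL² - AL²) / (2·EA·EL)
  ∠AEL = 26.31°

Step 11: From JE = 11, JL = 10.04, EL = 8.68, by the inverse law of cosines:
  cos(∠EJL) = (JE² + JL² - EL²) / (2·JE·JL)
  ∠EJL = 48.43°

Step 12: From AE = 19.14, AL = 12, EL = 8.68, by the inverse law of cosines:
  cos(∠EAL) = (AE² + AL² - EL²) / (2·AE·AL)
  ∠EAL = 18.69°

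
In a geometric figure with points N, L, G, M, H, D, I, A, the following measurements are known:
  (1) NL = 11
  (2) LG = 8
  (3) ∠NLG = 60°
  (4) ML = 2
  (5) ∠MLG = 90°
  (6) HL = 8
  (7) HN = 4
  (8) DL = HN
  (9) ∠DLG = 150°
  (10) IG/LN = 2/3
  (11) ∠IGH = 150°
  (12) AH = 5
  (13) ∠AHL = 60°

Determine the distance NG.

Step 1: By the law of cosines on triangle NLG: NG² = 11² + 8² − 2·11·8·cos(60°) = 97, so NG = √97.

Therefore, the length of NG = √97.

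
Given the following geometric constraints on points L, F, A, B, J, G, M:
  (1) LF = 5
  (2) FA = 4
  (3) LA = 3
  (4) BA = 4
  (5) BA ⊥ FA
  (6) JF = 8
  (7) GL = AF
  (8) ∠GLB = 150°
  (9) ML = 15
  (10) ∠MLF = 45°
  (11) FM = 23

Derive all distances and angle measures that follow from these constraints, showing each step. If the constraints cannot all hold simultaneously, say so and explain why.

These constraints are not satisfiable: by the triangle inequality in triangle LFM, (1) LF = 5 and (9) ML = 15 force FM ≤ 5 + 15 = 20, but (11) says FM = 23. No planar figure meets all of them, so nothing further can be derived.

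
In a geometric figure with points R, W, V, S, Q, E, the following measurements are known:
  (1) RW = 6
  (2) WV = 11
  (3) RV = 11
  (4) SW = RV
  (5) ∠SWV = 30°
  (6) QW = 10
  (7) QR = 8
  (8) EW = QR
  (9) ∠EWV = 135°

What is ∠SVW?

From the given relations: SW = RV = 11.
Step 1: By the law of cosines on triangle VWS: VS² = 11² + 11² − 2·11·11·cos(30°) = 32.42, so VS ≈ 5.69.
Step 2: By the inverse law of cosines on triangle SVW: cos(∠SVW) = (5.69² + 11² − 11²) / (2·5.69·11) = 32.42/125.27 = 0.2588, so ∠SVW = 75°.

Therefore, the measure of angle ∠SVW = 75°.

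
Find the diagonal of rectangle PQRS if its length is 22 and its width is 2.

d = sqrt(22^2 + 2^2) = sqrt(488) = 2*sqrt(122)

2*sqrt(122)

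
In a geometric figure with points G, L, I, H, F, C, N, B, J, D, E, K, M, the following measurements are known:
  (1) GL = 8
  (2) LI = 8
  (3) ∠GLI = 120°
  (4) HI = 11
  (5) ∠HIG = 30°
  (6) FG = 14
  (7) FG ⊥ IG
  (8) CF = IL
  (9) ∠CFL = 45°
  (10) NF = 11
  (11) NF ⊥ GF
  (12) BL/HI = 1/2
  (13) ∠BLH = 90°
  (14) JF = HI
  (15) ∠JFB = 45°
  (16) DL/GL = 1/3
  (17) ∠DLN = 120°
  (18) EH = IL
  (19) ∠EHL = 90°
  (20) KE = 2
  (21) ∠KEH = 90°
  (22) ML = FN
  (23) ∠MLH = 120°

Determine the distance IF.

Step 1: By the law of cosines on triangle GLI: GI² = 8² + 8² − 2·8·8·cos(120°) = 192, so GI = 8·√3.
Step 2: By the law of cosines on triangle IGF: IF² = (8·√3)² + 14² − 2·8·√3·14·cos(90°) = 388, so IF = 2·√97.

Therefore, the length of IF = 2·√97.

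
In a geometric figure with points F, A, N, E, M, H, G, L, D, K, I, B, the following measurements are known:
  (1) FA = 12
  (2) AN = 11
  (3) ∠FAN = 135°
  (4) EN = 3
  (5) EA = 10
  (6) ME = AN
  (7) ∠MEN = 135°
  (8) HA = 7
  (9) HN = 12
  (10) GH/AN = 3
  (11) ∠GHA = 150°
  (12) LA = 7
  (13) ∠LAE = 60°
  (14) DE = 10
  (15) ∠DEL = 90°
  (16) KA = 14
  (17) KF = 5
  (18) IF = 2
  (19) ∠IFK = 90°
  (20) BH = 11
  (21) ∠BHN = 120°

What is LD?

Step 1: By the law of cosines on triangle LAE: LE² = 7² + 10² − 2·7·10·cos(60°) = 79, so LE = √79.
Step 2: By the law of cosines on triangle LED: LD² = √79² + 10² − 2·√79·10·cos(90°) = 179, so LD = √179.

Therefore, the length of LD = √179.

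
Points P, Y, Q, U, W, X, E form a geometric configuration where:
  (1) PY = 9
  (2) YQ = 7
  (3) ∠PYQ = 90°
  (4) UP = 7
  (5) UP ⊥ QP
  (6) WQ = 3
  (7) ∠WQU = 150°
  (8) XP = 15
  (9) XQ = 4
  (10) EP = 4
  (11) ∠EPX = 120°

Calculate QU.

Step 1: By the law of cosines on triangle PYQ: PQ² = 9² + 7² − 2·9·7·cos(90°) = 130, so PQ = √130.
Step 2: By the law of cosines on triangle QPU: QU² = √130² + 7² − 2·√130·7·cos(90°) = 179, so QU = √179.

Therefore, the length of QU = √179.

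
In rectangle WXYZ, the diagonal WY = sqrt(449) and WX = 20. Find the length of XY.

The diagonal of a rectangle forms a right triangle with the two sides.
Rearranging the Pythagorean theorem: missing side = sqrt(d^2 - known^2).
= sqrt(449 - 400) = sqrt(49) = 7.

7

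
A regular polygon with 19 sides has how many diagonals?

Each of the 19 vertices connects to 16 non-adjacent vertices via diagonals.
Total connections = 19 × 16 = 304, but each diagonal is counted twice.
Number of diagonals = 304 / 2 = 152.

152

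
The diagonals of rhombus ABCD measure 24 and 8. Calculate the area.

Area of a rhombus = (d1 * d2) / 2
Area = (24 * 8) / 2
Area = 192 / 2
Area = 96

96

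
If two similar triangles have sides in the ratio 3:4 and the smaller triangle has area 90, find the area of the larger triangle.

For similar figures, the area ratio equals the square of the side ratio.
Side ratio (the smaller triangle to the larger triangle) = 3:4, so area ratio = 3^2:4^2 = 9:16.
If the area of the smaller triangle is 90, then the area of the larger triangle = 90 * (16/9) = 160.

160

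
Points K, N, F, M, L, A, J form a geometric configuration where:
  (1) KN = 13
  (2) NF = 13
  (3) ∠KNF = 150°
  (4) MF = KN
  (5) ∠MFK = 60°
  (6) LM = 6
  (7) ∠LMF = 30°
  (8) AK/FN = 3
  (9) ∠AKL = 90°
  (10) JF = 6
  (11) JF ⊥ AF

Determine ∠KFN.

Step 1: By the law of cosines on triangle FNK: FK² = 13² + 13² − 2·13·13·cos(150°) = 630.72, so FK ≈ 25.11.
Step 2: By the inverse law of cosines on triangle KFN: cos(∠KFN) = (25.11² + 13² − 13²) / (2·25.11·13) = 630.72/652.97 = 0.9659, so ∠KFN = 15°.

Therefore, the measure of angle ∠KFN = 15°.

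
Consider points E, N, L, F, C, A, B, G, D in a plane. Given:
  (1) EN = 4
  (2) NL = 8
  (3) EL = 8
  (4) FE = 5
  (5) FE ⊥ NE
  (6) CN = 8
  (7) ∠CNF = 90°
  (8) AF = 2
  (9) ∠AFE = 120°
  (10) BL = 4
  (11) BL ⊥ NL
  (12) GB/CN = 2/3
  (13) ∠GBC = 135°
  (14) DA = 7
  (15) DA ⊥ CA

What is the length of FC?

Step 1: By the law of cosines on triangle FEN: FN² = 5² + 4² − 2·5·4·cos(90°) = 41, so FN = √41.
Step 2: By the law of cosines on triangle FNC: FC² = √41² + 8² − 2·√41·8·cos(90°) = 105, so FC = √105.

Therefore, the length of FC = √105.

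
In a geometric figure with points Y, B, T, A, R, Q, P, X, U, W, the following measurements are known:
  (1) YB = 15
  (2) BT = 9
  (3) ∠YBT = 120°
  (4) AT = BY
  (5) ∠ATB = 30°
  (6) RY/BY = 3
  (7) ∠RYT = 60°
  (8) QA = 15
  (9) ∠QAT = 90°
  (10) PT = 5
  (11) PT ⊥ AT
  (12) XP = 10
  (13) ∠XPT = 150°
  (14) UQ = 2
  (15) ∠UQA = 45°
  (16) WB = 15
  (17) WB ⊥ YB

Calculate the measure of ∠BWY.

Step 1: By the law of cosines on triangle WBY: WY² = 15² + 15² − 2·15·15·cos(90°) = 450, so WY = 15·√2.
Step 2: By the inverse law of cosines on triangle BWY: cos(∠BWY) = (15² + (15·√2)² − 15²) / (2·15·15·√2) = 450/636.4 = 0.7071, so ∠BWY = 45°.

Therefore, the measure of angle ∠BWY = 45°.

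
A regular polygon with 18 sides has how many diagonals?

Each of the 18 vertices connects to 15 non-adjacent vertices via diagonals.
Total connections = 18 × 15 = 270, but each diagonal is counted twice.
Number of diagonals = 270 / 2 = 135.

135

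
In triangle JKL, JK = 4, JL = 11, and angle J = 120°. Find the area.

Area = (1/2) * JK * JL * sin(J)
Area = (1/2) * 4 * 11 * sin(120°)
Area = (1/2) * 4 * 11 * sqrt(3)/2
Area = 11*sqrt(3)

11*sqrt(3)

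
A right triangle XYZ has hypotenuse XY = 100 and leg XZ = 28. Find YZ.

Rearranging the Pythagorean theorem to solve for the unknown leg:
leg^2 = hypotenuse^2 - known_leg^2 = 10000 - 784 = 9216
leg = sqrt(9216) = 96.

96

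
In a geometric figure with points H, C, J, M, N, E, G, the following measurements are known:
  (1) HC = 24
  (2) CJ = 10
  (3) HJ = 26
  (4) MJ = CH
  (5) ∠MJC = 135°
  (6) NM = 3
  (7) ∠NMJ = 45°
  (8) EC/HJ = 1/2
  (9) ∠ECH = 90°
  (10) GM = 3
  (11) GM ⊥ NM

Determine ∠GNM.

Step 1: By the law of cosines on triangle NMG: NG² = 3² + 3² − 2·3·3·cos(90°) = 18, so NG = 3·√2.
Step 2: By the inverse law of cosines on triangle GNM: cos(∠GNM) = ((3·√2)² + 3² − 3²) / (2·3·√2·3) = 18/25.46 = 0.7071, so ∠GNM = 45°.

Therefore, the measure of angle ∠GNM = 45°.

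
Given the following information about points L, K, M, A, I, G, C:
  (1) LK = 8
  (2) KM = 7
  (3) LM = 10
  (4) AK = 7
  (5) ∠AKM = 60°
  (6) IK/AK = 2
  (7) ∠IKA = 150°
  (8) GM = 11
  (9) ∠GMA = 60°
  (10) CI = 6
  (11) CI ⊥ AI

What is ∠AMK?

Step 1: By the law of cosines on triangle MKA: MA² = 7² + 7² − 2·7·7·cos(60°) = 49, so MA = 7.
Step 2: By the inverse law of cosines on triangle AMK: cos(∠AMK) = (7² + 7² − 7²) / (2·7·7) = 49/98 = 0.5, so ∠AMK = 60°.

Therefore, the measure of angle ∠AMK = 60°.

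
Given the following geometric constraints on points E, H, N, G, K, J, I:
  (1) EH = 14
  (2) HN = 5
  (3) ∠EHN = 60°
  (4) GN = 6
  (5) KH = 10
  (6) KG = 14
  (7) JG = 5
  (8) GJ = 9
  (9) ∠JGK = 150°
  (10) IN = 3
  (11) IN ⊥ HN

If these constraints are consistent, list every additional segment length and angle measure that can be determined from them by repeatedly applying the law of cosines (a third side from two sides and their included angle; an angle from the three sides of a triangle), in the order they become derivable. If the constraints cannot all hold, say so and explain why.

These constraints are not satisfiable: (7) JG = 5 and (8) GJ = 9 assign two different lengths to the same segment. No planar figure meets all of them, so nothing further can be derived.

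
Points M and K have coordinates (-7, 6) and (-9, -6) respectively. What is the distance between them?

d = sqrt((-2)^2 + (-12)^2) = sqrt(148) = 2*sqrt(37)

2*sqrt(37)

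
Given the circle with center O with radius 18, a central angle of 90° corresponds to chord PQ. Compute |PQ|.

Chord length = 2r sin(θ/2)
= 2 × 18 × sin(90°/2)
= 2 × 18 × sin(45°)
= 18*sqrt(2)

18*sqrt(2)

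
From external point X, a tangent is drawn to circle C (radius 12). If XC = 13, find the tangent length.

tangent = √(d² - r²) = √(13² - 12²) = √(169 - 144) = √25 = 5

5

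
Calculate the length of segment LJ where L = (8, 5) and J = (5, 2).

d = sqrt((-3)^2 + (-3)^2) = sqrt(18) = 3*sqrt(2)

3*sqrt(2)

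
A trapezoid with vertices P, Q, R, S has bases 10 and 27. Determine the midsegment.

The midsegment (median) of a trapezoid connects the midpoints of the non-parallel sides.
Its length is the average of the two bases: (10 + 27) / 2 = 37/2.

37/2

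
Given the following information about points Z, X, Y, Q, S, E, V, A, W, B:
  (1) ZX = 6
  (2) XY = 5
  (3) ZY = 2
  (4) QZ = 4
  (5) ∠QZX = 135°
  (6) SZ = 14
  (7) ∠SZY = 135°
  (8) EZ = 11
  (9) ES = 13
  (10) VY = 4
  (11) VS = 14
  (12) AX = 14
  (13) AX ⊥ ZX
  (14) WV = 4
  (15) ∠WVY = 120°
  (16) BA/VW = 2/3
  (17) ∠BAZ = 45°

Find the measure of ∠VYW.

Step 1: By the law of cosines on triangle YVW: YW² = 4² + 4² − 2·4·4·cos(120°) = 48, so YW = 4·√3.
Step 2: By the inverse law of cosines on triangle VYW: cos(∠VYW) = (4² + (4·√3)² − 4²) / (2·4·4·√3) = 48/55.43 = 0.866, so ∠VYW = 30°.

Therefore, the measure of angle ∠VYW = 30°.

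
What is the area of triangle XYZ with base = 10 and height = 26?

A triangle's area is half the area of a rectangle with the same base and height.
Area = (1/2) * 10 * 26 = 130.

130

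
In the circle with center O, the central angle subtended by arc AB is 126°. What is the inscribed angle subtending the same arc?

Inscribed angle = 126° / 2 = 63° (inscribed angle theorem).

63°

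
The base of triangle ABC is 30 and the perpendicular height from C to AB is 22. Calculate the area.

Area = (1/2) * base * height
Area = (1/2) * 30 * 22
Area = 330

330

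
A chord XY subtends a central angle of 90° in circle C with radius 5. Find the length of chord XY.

Chord = 2(5) sin(45°) = 5*sqrt(2)

5*sqrt(2)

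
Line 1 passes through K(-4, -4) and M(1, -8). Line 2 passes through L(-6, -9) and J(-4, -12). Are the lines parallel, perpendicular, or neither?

Slope of line 1: m1 = (-8 - -4)/(1 - -4) = -4/5 = -4/5
Slope of line 2: m2 = (-12 - -9)/(-4 - -6) = -3/2 = -3/2
For parallel lines we need equal slopes: -4/5 != -3/2.
For perpendicular lines we need m1*m2 = -1: (-4/5)(-3/2) = 6/5 != -1.
Since neither condition holds, the lines are neither parallel nor perpendicular.

Neither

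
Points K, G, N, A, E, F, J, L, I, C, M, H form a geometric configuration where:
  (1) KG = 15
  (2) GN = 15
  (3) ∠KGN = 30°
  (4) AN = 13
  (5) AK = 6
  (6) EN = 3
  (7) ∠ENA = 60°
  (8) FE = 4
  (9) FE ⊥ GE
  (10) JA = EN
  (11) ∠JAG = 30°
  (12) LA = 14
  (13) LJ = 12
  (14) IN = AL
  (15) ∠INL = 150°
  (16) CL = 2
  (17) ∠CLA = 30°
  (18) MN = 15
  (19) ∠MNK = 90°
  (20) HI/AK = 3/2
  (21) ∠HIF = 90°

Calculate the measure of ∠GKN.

Step 1: By the law of cosines on triangle KGN: KN² = 15² + 15² − 2·15·15·cos(30°) = 60.29, so KN ≈ 7.76.
Step 2: By the inverse law of cosines on triangle GKN: cos(∠GKN) = (15² + 7.76² − 15²) / (2·15·7.76) = 60.29/232.94 = 0.2588, so ∠GKN = 75°.

Therefore, the measure of angle ∠GKN = 75°.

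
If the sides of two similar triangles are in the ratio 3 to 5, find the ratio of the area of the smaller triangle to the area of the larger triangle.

The ratio of areas of similar triangles equals the square of the side ratio.
Side ratio = 3:5
Area ratio = (3/5)^2 = 9/25 = 9:25

9:25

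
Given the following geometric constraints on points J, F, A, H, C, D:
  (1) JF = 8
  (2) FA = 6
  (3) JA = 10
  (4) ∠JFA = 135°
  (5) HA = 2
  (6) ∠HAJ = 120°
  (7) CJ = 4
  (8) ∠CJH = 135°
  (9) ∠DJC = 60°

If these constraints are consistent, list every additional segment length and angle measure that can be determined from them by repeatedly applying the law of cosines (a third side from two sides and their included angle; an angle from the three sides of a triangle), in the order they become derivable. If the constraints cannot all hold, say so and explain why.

These constraints are not satisfiable: (1), (2) and (3) fix all three sides of triangle JFA, so by the law of cosines cos(∠JFA) = (8² + 6² − 10²) / (2·8·6) = 0.0000, i.e. ∠JFA ≈ 90°, which contradicts (4) ∠JFA = 135°. No planar figure meets all of them, so nothing further can be derived.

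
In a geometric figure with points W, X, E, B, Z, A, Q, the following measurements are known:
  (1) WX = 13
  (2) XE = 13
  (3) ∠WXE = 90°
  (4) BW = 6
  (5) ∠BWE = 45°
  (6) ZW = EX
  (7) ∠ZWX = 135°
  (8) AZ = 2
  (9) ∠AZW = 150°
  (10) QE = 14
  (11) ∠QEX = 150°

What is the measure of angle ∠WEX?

Step 1: By the law of cosines on triangle EXW: EW² = 13² + 13² − 2·13·13·cos(90°) = 338, so EW = 13·√2.
Step 2: By the inverse law of cosines on triangle WEX: cos(∠WEX) = ((13·√2)² + 13² − 13²) / (2·13·√2·13) = 338/478 = 0.7071, so ∠WEX = 45°.

Therefore, the measure of angle ∠WEX = 45°.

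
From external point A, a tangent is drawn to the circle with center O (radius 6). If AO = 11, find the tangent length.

tangent = √(d² - r²) = √(11² - 6²) = √(121 - 36) = √85 = sqrt(85)

sqrt(85)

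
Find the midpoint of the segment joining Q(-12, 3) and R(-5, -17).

M = ((x₁ + x₂)/2, (y₁ + y₂)/2)
= ((-12 + -5)/2, (3 + -17)/2)
= (-17/2, -14/2) = (-17/2, -7)

(-17/2, -7)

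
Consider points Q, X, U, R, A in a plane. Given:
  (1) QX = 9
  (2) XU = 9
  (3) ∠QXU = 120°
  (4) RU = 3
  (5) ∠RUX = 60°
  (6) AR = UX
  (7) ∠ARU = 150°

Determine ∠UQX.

Step 1: By the law of cosines on triangle QXU: QU² = 9² + 9² − 2·9·9·cos(120°) = 243, so QU = 9·√3.
Step 2: By the inverse law of cosines on triangle UQX: cos(∠UQX) = ((9·√3)² + 9² − 9²) / (2·9·√3·9) = 243/280.59 = 0.866, so ∠UQX = 30°.

Therefore, the measure of angle ∠UQX = 30°.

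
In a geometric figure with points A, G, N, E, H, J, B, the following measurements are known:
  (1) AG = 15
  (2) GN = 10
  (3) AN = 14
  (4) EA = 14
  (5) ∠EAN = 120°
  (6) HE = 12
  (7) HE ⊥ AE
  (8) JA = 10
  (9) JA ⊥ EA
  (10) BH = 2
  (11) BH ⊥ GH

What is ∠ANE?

Step 1: By the law of cosines on triangle NAE: NE² = 14² + 14² − 2·14·14·cos(120°) = 588, so NE = 14·√3.
Step 2: By the inverse law of cosines on triangle ANE: cos(∠ANE) = (14² + (14·√3)² − 14²) / (2·14·14·√3) = 588/678.96 = 0.866, so ∠ANE = 30°.

Therefore, the measure of angle ∠ANE = 30°.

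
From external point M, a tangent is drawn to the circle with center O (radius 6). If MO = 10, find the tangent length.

Let T be the point of tangency. Then OT ⊥ MT (radius ⊥ tangent).
In right triangle OTM: OM² = OT² + MT²
10² = 6² + MT²
MT² = 64, MT = 8

8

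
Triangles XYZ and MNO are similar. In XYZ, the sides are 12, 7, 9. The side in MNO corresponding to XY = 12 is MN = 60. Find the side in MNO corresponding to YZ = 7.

Since the triangles are similar, the ratio of corresponding sides is constant.
Scale factor k = MN / XY = 60 / 12 = 5
NO = k * YZ = 5 * 7 = 35

35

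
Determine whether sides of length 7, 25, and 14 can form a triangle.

Check the triangle inequality: 7 + 14 = 21 ≤ 25.
Since the sum of two sides does not exceed the third, no triangle can be formed.

No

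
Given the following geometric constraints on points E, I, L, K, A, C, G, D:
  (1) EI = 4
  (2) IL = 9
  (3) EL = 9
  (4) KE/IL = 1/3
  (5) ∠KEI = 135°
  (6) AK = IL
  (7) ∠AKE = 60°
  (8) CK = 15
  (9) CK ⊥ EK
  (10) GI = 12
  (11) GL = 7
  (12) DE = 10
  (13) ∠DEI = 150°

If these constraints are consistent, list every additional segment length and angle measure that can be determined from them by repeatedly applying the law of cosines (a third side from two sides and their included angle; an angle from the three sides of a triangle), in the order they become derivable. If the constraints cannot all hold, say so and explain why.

The constraints are consistent. Derivable facts, in order:
After 1 step:
- EA = 3·√7
- EC = 3·√26
- ID ≈ 13.61
- IK ≈ 6.48
- ∠EIL = 77.16°
- ∠ELI = 25.68°
- ∠GIL = 35.43°
- ∠GLI = 96.38°
- ∠IEL = 77.16°
- ∠IGL = 48.19°
After 2 steps:
- ∠AEK = 100.89°
- ∠CEK = 78.69°
- ∠DIE = 21.55°
- ∠EAK = 19.11°
- ∠ECK = 11.31°
- ∠EDI = 8.45°
- ∠EIK = 19.11°
- ∠EKI = 25.89°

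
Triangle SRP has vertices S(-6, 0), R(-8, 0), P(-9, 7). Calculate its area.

Using the Shoelace formula for a triangle:
Area = (1/2)|x0(y1 - y2) + x1(y2 - y0) + x2(y0 - y1)|
Area = (1/2)|-6(0 - 7) + -8(7 - 0) + -9(0 - 0)|
Area = (1/2)|42 + -56 + 0|
Area = (1/2)|-14|
Area = (1/2)(14)
Area = 7

7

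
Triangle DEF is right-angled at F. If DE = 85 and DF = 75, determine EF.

Rearranging the Pythagorean theorem to solve for the unknown leg:
leg^2 = hypotenuse^2 - known_leg^2 = 7225 - 5625 = 1600
leg = sqrt(1600) = 40.

40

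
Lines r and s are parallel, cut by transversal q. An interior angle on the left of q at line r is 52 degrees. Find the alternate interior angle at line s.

Alternate interior angles are equal: 52 degrees.

52 degrees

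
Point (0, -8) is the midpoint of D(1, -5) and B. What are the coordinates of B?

Using the midpoint formula: M = ((x1 + x2)/2, (y1 + y2)/2)
We know M = (0, -8) and D = (1, -5)
For x: 0 = (1 + x2)/2, so x2 = 2*0 - 1 = -1
For y: -8 = (-5 + y2)/2, so y2 = 2*-8 - -5 = -11
B = (-1, -11)

(-1, -11)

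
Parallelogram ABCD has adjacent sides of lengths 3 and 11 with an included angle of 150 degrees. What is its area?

Area = 3 * 11 * sin(150°) = 33 * 1/2 = 33/2

33/2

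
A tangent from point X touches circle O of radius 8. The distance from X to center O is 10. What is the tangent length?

tangent = √(d² - r²) = √(10² - 8²) = √(100 - 64) = √36 = 6

6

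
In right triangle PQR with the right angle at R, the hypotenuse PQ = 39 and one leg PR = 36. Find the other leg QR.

Rearranging the Pythagorean theorem to solve for the unknown leg:
leg^2 = hypotenuse^2 - known_leg^2 = 1521 - 1296 = 225
leg = sqrt(225) = 15.

15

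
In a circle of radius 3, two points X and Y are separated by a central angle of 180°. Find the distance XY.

Drop a perpendicular from the center to the chord, bisecting both the chord and the central angle.
Each half-chord = r sin(θ/2) = 3 sin(90°).
The full chord = 2 × 3 × sin(90°) = 6.

6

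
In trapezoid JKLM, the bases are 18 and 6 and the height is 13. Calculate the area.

Area of a trapezoid = (base1 + base2) * height / 2
Area = (18 + 6) * 13 / 2
Area = 24 * 13 / 2
Area = 312 / 2
Area = 156

156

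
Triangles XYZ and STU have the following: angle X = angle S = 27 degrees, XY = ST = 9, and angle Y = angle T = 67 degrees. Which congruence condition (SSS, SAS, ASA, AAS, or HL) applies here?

Consider the given information: angle X = angle S = 27 degrees, XY = ST = 9, and angle Y = angle T = 67 degrees
This is not SSS or SAS: SSS requires all three pairs of sides, but we don't have that. SAS requires two sides and the included angle between them.
The correct criterion is ASA. Two pairs of corresponding angles and the included side are equal (Angle-Side-Angle).

ASA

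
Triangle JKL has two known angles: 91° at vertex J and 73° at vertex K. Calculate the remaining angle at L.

By the triangle angle sum property, the three interior angles of any triangle add up to 180°.
We know angle J = 91° and angle K = 73°, so their sum is 164°.
Therefore angle L = 180° - 164° = 16°.

16 degrees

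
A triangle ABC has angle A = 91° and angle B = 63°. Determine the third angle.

By the triangle angle sum property, the three interior angles of any triangle add up to 180°.
We know angle A = 91° and angle B = 63°, so their sum is 154°.
Therefore angle C = 180° - 154° = 26°.

26 degrees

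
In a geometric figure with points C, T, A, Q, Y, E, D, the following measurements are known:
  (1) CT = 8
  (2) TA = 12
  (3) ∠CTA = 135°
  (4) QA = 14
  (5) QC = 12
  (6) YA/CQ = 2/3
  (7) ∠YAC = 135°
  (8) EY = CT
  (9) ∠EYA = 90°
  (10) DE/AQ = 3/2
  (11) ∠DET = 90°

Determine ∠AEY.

From the given relations: EY = CT = 8; YA = 2/3·CQ = 2/3·12 = 8.
Step 1: By the law of cosines on triangle EYA: EA² = 8² + 8² − 2·8·8·cos(90°) = 128, so EA = 8·√2.
Step 2: By the inverse law of cosines on triangle AEY: cos(∠AEY) = ((8·√2)² + 8² − 8²) / (2·8·√2·8) = 128/181.02 = 0.7071, so ∠AEY = 45°.

Therefore, the measure of angle ∠AEY = 45°.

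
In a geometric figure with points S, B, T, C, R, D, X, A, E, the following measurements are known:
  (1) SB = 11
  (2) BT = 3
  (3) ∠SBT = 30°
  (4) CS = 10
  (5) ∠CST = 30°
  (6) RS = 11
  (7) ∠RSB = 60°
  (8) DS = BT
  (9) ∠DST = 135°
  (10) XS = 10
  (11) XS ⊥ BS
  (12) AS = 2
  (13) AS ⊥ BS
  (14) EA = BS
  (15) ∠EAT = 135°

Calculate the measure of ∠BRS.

Step 1: By the law of cosines on triangle RSB: RB² = 11² + 11² − 2·11·11·cos(60°) = 121, so RB = 11.
Step 2: By the inverse law of cosines on triangle BRS: cos(∠BRS) = (11² + 11² − 11²) / (2·11·11) = 121/242 = 0.5, so ∠BRS = 60°.

Therefore, the measure of angle ∠BRS = 60°.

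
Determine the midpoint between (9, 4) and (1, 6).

The midpoint is the average of the coordinates:
x: (9 + 1)/2 = 5
y: (4 + 6)/2 = 5
Midpoint = (5, 5)

(5, 5)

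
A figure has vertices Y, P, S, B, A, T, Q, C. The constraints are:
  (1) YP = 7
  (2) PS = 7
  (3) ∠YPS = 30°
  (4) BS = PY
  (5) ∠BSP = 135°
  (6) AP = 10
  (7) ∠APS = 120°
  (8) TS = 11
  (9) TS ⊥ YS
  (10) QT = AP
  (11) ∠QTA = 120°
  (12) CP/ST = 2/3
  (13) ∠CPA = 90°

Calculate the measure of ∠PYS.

Step 1: By the law of cosines on triangle YPS: YS² = 7² + 7² − 2·7·7·cos(30°) = 13.13, so YS ≈ 3.62.
Step 2: By the inverse law of cosines on triangle PYS: cos(∠PYS) = (7² + 3.62² − 7²) / (2·7·3.62) = 13.13/50.73 = 0.2588, so ∠PYS = 75°.

Therefore, the measure of angle ∠PYS = 75°.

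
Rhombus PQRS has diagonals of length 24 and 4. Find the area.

Area of a rhombus = (d1 * d2) / 2
Area = (24 * 4) / 2
Area = 96 / 2
Area = 48

48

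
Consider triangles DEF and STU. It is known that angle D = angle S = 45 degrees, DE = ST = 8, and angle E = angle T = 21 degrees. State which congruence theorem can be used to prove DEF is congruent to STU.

Consider the given information: angle D = angle S = 45 degrees, DE = ST = 8, and angle E = angle T = 21 degrees
This is not SAS or HL: SAS requires two sides and the included angle between them. HL only applies to right triangles with matching hypotenuse and leg.
The correct criterion is ASA. Two pairs of corresponding angles and the included side are equal (Angle-Side-Angle).

ASA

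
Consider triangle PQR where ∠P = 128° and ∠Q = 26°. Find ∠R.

By the triangle angle sum property, the three interior angles of any triangle add up to 180°.
We know angle P = 128° and angle Q = 26°, so their sum is 154°.
Therefore angle R = 180° - 154° = 26°.

26 degrees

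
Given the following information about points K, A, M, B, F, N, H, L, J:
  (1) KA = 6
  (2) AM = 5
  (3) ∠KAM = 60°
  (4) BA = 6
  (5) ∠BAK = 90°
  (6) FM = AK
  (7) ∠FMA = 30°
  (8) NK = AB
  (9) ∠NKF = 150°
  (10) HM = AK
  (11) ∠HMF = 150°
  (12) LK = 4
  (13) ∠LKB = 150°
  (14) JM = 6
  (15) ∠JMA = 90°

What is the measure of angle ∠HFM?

From the given relations: FM = AK = 6; HM = AK = 6.
Step 1: By the law of cosines on triangle FMH: FH² = 6² + 6² − 2·6·6·cos(150°) = 134.35, so FH ≈ 11.59.
Step 2: By the inverse law of cosines on triangle HFM: cos(∠HFM) = (11.59² + 6² − 6²) / (2·11.59·6) = 134.35/139.09 = 0.9659, so ∠HFM = 15°.

Therefore, the measure of angle ∠HFM = 15°.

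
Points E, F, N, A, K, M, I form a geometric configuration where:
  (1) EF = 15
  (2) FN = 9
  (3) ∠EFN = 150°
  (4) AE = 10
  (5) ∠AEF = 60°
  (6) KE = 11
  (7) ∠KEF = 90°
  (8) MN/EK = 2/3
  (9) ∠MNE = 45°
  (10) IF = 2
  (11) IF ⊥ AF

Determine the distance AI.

Step 1: By the law of cosines on triangle FEA: FA² = 15² + 10² − 2·15·10·cos(60°) = 175, so FA = 5·√7.
Step 2: By the law of cosines on triangle AFI: AI² = (5·√7)² + 2² − 2·5·√7·2·cos(90°) = 179, so AI = √179.

Therefore, the length of AI = √179.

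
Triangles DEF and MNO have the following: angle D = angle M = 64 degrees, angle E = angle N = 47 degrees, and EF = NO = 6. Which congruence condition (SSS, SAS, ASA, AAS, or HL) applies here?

Consider the given information: angle D = angle M = 64 degrees, angle E = angle N = 47 degrees, and EF = NO = 6
This is not SSS or HL: SSS requires all three pairs of sides, but we don't have that. HL only applies to right triangles with matching hypotenuse and leg.
The correct criterion is AAS. Two pairs of corresponding angles and a non-included side are equal (Angle-Angle-Side).

AAS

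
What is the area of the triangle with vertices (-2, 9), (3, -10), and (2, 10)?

The Shoelace formula computes the area from vertex coordinates by summing cross products.
For vertices (-2,9), (3,-10), (2,10):
Signed sum = -2*-10 - 3*9 + 3*10 - 2*-10 + 2*9 - -2*10
= -7 + 50 + 38 = 81
Area = (1/2)|81| = 81/2.

81/2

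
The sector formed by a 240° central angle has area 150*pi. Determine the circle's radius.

The sector covers 240°/360° = 2/3 of the full circle.
Full circle area = 150*pi / 2/3 = 225*pi.
Since full area = πr², we get r² = 225*pi/π = 225, so r = 15.

15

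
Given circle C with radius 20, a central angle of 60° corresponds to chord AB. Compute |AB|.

Chord length = 2r sin(θ/2)
= 2 × 20 × sin(60°/2)
= 2 × 20 × sin(30°)
= 20

20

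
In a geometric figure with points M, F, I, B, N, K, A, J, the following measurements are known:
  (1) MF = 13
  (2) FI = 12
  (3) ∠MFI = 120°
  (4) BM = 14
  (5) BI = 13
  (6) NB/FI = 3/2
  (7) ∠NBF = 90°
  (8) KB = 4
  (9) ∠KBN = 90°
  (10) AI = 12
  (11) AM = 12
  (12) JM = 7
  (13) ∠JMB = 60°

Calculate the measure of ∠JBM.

Step 1: By the law of cosines on triangle BMJ: BJ² = 14² + 7² − 2·14·7·cos(60°) = 147, so BJ = 7·√3.
Step 2: By the inverse law of cosines on triangle JBM: cos(∠JBM) = ((7·√3)² + 14² − 7²) / (2·7·√3·14) = 294/339.48 = 0.866, so ∠JBM = 30°.

Therefore, the measure of angle ∠JBM = 30°.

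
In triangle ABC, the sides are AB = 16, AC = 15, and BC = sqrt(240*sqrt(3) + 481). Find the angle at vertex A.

cos(A) = (16² + 15² - (sqrt(240*sqrt(3) + 481))²) / (2 × 16 × 15) = -sqrt(3)/2, so A = arccos(-sqrt(3)/2) = 150°.

150°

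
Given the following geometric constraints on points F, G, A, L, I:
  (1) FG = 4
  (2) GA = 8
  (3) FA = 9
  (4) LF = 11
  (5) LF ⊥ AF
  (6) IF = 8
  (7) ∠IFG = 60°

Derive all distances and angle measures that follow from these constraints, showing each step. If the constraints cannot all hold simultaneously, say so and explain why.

The constraints are consistent.

Step 1: From GF = 4, FI = 8, and ∠GFI = 60°, by the law of cosines:
  GI² = GF² + FI² - 2·GF·FI·cos(60°) = 16 + 64 - 32 = 48
  GI = 4·√3

Step 2: From AF = 9, FL = 11, and ∠AFL = 90°, by the law of cosines:
  AL² = AF² + FL² - 2·AF·FL·cos(90°) = 81 + 121 - 0 = 202
  AL ≈ 14.21

Step 3: From FA = 9, FG = 4, AG = 8, by the inverse law of cosines:
  cos(∠AFG) = (FA² + FG² - AG²) / (2·FA·FG)
  ∠AFG = 62.72°

Step 4: From GA = 8, GF = 4, AF = 9, by the inverse law of cosines:
  cos(∠AGF) = (GA² + GF² - AF²) / (2·GA·GF)
  ∠AGF = 90.9°

Step 5: From AF = 9, AG = 8, FG = 4, by the inverse law of cosines:
  cos(∠FAG) = (AF² + AG² - FG²) / (2·AF·AG)
  ∠FAG = 26.38°

Step 6: From GF = 4, GI = 4·√3, FI = 8, by the inverse law of cosines:
  cos(∠FGI) = (GF² + GI² - FI²) / (2·GF·GI)
  ∠FGI = 90°

Step 7: From AF = 9, AL = 14.21, FL = 11, by the inverse law of cosines:
  cos(∠FAL) = (AF² + AL² - FL²) / (2·AF·AL)
  ∠FAL = 50.71°

Step 8: From LA = 14.21, LF = 11, AF = 9, by the inverse law of cosines:
  cos(∠ALF) = (LA² + LF² - AF²) / (2·LA·LF)
  ∠ALF = 39.29°

Step 9: From IF = 8, IG = 4·√3, FG = 4, by the inverse law of cosines:
  cos(∠FIG) = (IF² + IG² - FG²) / (2·IF·IG)
  ∠FIG = 30°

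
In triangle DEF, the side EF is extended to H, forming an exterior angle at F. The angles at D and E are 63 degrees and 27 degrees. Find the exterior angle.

The interior angle at F is 180 - 63 - 27 = 90 degrees.
The exterior angle and interior angle at F are supplementary:
Exterior angle = 180 - 90 = 90 degrees.

90 degrees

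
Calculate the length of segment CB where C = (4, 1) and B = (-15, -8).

The horizontal distance is |-15 - 4| = 19 and the vertical distance is |-8 - 1| = 9.
By the Pythagorean theorem, d = sqrt(19^2 + 9^2) = sqrt(442).

sqrt(442)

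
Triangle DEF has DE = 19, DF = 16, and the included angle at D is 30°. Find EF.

By the law of cosines: EF^2 = DE^2 + DF^2 - 2*DE*DF*cos(D)
EF^2 = 19^2 + 16^2 - 2*19*16*cos(30°)
EF^2 = 361 + 256 - 608*(sqrt(3)/2)
EF^2 = 617 - 304*sqrt(3)
EF = sqrt(617 - 304*sqrt(3))

sqrt(617 - 304*sqrt(3))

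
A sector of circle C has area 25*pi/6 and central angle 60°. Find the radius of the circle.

Sector area A = πr² × θ/360, so r² = 360A / (πθ).
r² = 360 × 25*pi/6 / (π × 60)
r² = 25
r = 5

5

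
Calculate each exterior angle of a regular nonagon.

Each exterior angle of a regular n-gon is 360 / n.
For n = 9: 360 / 9 = 40 degrees.

40 degrees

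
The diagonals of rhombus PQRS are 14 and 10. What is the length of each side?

Half-diagonals are 7 and 5. side = sqrt(7^2 + 5^2) = sqrt(74)

sqrt(74)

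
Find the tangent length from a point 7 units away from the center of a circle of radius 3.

Let T be the point of tangency. Then OT ⊥ PT (radius ⊥ tangent).
In right triangle OTP: OP² = OT² + PT²
7² = 3² + PT²
PT² = 40, PT = 2*sqrt(10)

2*sqrt(10)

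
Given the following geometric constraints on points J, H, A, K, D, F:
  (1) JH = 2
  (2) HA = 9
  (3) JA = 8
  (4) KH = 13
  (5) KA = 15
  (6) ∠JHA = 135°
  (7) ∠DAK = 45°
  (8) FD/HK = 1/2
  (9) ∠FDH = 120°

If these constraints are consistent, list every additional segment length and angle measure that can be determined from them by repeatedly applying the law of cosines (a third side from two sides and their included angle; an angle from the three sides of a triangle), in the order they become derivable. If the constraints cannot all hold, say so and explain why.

These constraints are not satisfiable: (1), (2) and (3) fix all three sides of triangle JHA, so by the law of cosines cos(∠JHA) = (2² + 9² − 8²) / (2·2·9) = 0.5833, i.e. ∠JHA ≈ 54.31°, which contradicts (6) ∠JHA = 135°. No planar figure meets all of them, so nothing further can be derived.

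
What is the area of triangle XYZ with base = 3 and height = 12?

Area = (1/2) * base * height
Area = (1/2) * 3 * 12
Area = 18

18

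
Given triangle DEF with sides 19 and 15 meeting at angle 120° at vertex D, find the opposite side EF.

When two sides and the included angle are known, the law of cosines gives the third side.
c^2 = a^2 + b^2 - 2ab cos(C) generalizes the Pythagorean theorem to non-right triangles.
Here: EF^2 = 361 + 225 - 570*(-1/2) = 871
EF = sqrt(871)

sqrt(871)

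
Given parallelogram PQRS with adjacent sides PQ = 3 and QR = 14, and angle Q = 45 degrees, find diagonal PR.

Using the law of cosines:
d^2 = 3^2 + 14^2 - 2(3)(14)cos(45 degrees)
d^2 = 9 + 196 - 84*sqrt(2)/2
d^2 = 205 - 42*sqrt(2)
d = sqrt(205 - 42*sqrt(2))

sqrt(205 - 42*sqrt(2))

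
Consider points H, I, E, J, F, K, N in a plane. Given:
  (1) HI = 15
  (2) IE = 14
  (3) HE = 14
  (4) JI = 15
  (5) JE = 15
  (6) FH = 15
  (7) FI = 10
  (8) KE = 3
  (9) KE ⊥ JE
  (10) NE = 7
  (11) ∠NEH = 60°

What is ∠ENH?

Step 1: By the law of cosines on triangle NEH: NH² = 7² + 14² − 2·7·14·cos(60°) = 147, so NH = 7·√3.
Step 2: By the inverse law of cosines on triangle ENH: cos(∠ENH) = (7² + (7·√3)² − 14²) / (2·7·7·√3) = 0/169.74 = 0, so ∠ENH = 90°.

Therefore, the measure of angle ∠ENH = 90°.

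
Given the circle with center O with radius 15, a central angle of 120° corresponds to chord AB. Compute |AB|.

Drop a perpendicular from the center to the chord, bisecting both the chord and the central angle.
Each half-chord = r sin(θ/2) = 15 sin(60°).
The full chord = 2 × 15 × sin(60°) = 15*sqrt(3).

15*sqrt(3)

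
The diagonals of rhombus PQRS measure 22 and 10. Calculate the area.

Area = (22 * 10) / 2 = 220 / 2 = 110

110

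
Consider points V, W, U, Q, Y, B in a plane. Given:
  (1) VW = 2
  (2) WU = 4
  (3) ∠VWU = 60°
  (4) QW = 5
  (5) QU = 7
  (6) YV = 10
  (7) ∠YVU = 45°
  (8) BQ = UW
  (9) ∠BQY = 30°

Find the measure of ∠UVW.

Step 1: By the law of cosines on triangle VWU: VU² = 2² + 4² − 2·2·4·cos(60°) = 12, so VU = 2·√3.
Step 2: By the inverse law of cosines on triangle UVW: cos(∠UVW) = ((2·√3)² + 2² − 4²) / (2·2·√3·2) = 0/13.86 = 0, so ∠UVW = 90°.

Therefore, the measure of angle ∠UVW = 90°.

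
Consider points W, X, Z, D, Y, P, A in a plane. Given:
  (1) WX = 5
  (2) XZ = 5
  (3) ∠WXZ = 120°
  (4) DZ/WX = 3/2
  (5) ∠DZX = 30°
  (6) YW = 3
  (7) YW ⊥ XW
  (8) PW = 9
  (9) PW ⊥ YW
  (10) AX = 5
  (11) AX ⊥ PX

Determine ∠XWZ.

Step 1: By the law of cosines on triangle WXZ: WZ² = 5² + 5² − 2·5·5·cos(120°) = 75, so WZ = 5·√3.
Step 2: By the inverse law of cosines on triangle XWZ: cos(∠XWZ) = (5² + (5·√3)² − 5²) / (2·5·5·√3) = 75/86.6 = 0.866, so ∠XWZ = 30°.

Therefore, the measure of angle ∠XWZ = 30°.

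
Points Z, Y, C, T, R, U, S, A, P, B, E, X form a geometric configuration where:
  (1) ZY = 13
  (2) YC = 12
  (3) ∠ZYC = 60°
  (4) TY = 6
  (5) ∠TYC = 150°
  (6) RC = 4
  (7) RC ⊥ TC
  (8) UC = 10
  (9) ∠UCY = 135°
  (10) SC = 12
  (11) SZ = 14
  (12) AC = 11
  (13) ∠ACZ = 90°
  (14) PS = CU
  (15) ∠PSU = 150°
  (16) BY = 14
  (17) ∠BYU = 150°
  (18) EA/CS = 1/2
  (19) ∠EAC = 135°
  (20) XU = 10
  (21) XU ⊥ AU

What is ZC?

Step 1: By the law of cosines on triangle ZYC: ZC² = 13² + 12² − 2·13·12·cos(60°) = 157, so ZC = √157.

Therefore, the length of ZC = √157.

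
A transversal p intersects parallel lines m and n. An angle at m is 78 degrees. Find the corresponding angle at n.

Corresponding angles formed by parallel lines and a transversal are equal.
The given angle is 78 degrees.
The corresponding angle = 78 degrees.

78 degrees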